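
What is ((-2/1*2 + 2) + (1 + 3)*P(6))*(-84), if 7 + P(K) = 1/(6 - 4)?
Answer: 2352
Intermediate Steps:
P(K) = -13/2 (P(K) = -7 + 1/(6 - 4) = -7 + 1/2 = -7 + ½ = -13/2)
((-2/1*2 + 2) + (1 + 3)*P(6))*(-84) = ((-2/1*2 + 2) + (1 + 3)*(-13/2))*(-84) = ((-2*1*2 + 2) + 4*(-13/2))*(-84) = ((-2*2 + 2) - 26)*(-84) = ((-4 + 2) - 26)*(-84) = (-2 - 26)*(-84) = -28*(-84) = 2352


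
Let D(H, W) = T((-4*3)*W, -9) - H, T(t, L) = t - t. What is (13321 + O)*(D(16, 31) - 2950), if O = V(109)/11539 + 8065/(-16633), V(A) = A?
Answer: -7582828529547374/191928187 ≈ -3.9509e+7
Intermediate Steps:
T(t, L) = 0
D(H, W) = -H (D(H, W) = 0 - H = -H)
O = -91249038/191928187 (O = 109/11539 + 8065/(-16633) = 109*(1/11539) + 8065*(-1/16633) = 109/11539 - 8065/16633 = -91249038/191928187 ≈ -0.47543)
(13321 + O)*(D(16, 31) - 2950) = (13321 - 91249038/191928187)*(-1*16 - 2950) = 2556584129989*(-16 - 2950)/191928187 = (2556584129989/191928187)*(-2966) = -7582828529547374/191928187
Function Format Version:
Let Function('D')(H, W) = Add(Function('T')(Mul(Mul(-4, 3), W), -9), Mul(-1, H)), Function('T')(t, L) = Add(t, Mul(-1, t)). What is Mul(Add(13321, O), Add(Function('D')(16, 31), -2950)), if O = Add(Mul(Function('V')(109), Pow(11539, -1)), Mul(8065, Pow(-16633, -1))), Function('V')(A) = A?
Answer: Rational(-7582828529547374, 191928187) ≈ -3.9509e+7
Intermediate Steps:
Function('T')(t, L) = 0
Function('D')(H, W) = Mul(-1, H) (Function('D')(H, W) = Add(0, Mul(-1, H)) = Mul(-1, H))
O = Rational(-91249038, 191928187) (O = Add(Mul(109, Pow(11539, -1)), Mul(8065, Pow(-16633, -1))) = Add(Mul(109, Rational(1, 11539)), Mul(8065, Rational(-1, 16633))) = Add(Rational(109, 11539), Rational(-8065, 16633)) = Rational(-91249038, 191928187) ≈ -0.47543)
Mul(Add(13321, O), Add(Function('D')(16, 31), -2950)) = Mul(Add(13321, Rational(-91249038, 191928187)), Add(Mul(-1, 16), -2950)) = Mul(Rational(2556584129989, 191928187), Add(-16, -2950)) = Mul(Rational(2556584129989, 191928187), -2966) = Rational(-7582828529547374, 191928187)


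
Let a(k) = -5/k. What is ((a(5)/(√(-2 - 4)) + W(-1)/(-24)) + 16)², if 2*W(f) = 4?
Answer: 36457/144 + 191*I*√6/36 ≈ 253.17 + 12.996*I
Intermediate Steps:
W(f) = 2 (W(f) = (½)*4 = 2)
((a(5)/(√(-2 - 4)) + W(-1)/(-24)) + 16)² = (((-5/5)/(√(-2 - 4)) + 2/(-24)) + 16)² = (((-5*⅕)/(√(-6)) + 2*(-1/24)) + 16)² = ((-1/(I*√6) - 1/12) + 16)² = ((-(-1)*I*√6/6 - 1/12) + 16)² = ((I*√6/6 - 1/12) + 16)² = ((-1/12 + I*√6/6) + 16)² = (191/12 + I*√6/6)²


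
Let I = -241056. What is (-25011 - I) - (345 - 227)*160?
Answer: 197165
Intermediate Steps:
(-25011 - I) - (345 - 227)*160 = (-25011 - 1*(-241056)) - (345 - 227)*160 = (-25011 + 241056) - 118*160 = 216045 - 1*18880 = 216045 - 18880 = 197165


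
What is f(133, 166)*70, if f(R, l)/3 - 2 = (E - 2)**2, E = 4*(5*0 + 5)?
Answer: 68460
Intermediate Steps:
E = 20 (E = 4*(0 + 5) = 4*5 = 20)
f(R, l) = 978 (f(R, l) = 6 + 3*(20 - 2)**2 = 6 + 3*18**2 = 6 + 3*324 = 6 + 972 = 978)
f(133, 166)*70 = 978*70 = 68460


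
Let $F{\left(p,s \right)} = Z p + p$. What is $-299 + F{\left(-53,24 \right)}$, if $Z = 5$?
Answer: $-617$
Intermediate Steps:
$F{\left(p,s \right)} = 6 p$ ($F{\left(p,s \right)} = 5 p + p = 6 p$)
$-299 + F{\left(-53,24 \right)} = -299 + 6 \left(-53\right) = -299 - 318 = -617$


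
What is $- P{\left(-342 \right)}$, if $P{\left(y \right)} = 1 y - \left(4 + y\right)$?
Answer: $4$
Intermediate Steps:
$P{\left(y \right)} = -4$ ($P{\left(y \right)} = y - \left(4 + y\right) = -4$)
$- P{\left(-342 \right)} = \left(-1\right) \left(-4\right) = 4$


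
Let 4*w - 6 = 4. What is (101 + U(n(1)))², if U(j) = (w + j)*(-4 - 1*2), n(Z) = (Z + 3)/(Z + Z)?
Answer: 5476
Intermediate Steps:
w = 5/2 (w = 3/2 + (¼)*4 = 3/2 + 1 = 5/2 ≈ 2.5000)
n(Z) = (3 + Z)/(2*Z) (n(Z) = (3 + Z)/((2*Z)) = (3 + Z)*(1/(2*Z)) = (3 + Z)/(2*Z))
U(j) = -15 - 6*j (U(j) = (5/2 + j)*(-4 - 1*2) = (5/2 + j)*(-4 - 2) = (5/2 + j)*(-6) = -15 - 6*j)
(101 + U(n(1)))² = (101 + (-15 - 3*(3 + 1)/1))² = (101 + (-15 - 3*4))² = (101 + (-15 - 6*2))² = (101 + (-15 - 12))² = (101 - 27)² = 74² = 5476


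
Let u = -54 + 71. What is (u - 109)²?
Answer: 8464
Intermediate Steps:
u = 17
(u - 109)² = (17 - 109)² = (-92)² = 8464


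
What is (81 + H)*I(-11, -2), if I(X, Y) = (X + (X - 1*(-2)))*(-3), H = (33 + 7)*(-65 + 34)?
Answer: -69540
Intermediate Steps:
H = -1240 (H = 40*(-31) = -1240)
I(X, Y) = -6 - 6*X (I(X, Y) = (X + (X + 2))*(-3) = (X + (2 + X))*(-3) = (2 + 2*X)*(-3) = -6 - 6*X)
(81 + H)*I(-11, -2) = (81 - 1240)*(-6 - 6*(-11)) = -1159*(-6 + 66) = -1159*60 = -69540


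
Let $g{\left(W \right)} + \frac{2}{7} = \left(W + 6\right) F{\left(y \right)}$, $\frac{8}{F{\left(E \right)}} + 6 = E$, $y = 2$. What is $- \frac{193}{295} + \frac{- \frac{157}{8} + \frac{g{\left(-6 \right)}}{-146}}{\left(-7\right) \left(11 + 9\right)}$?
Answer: $- \frac{17358631}{33766880} \approx -0.51407$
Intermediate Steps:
$F{\left(E \right)} = \frac{8}{-6 + E}$
$g{\left(W \right)} = - \frac{86}{7} - 2 W$ ($g{\left(W \right)} = - \frac{2}{7} + \left(W + 6\right) \frac{8}{-6 + 2} = - \frac{2}{7} + \left(6 + W\right) \frac{8}{-4} = - \frac{2}{7} + \left(6 + W\right) 8 \left(- \frac{1}{4}\right) = - \frac{2}{7} + \left(6 + W\right) \left(-2\right) = - \frac{2}{7} - \left(12 + 2 W\right) = - \frac{86}{7} - 2 W$)
$- \frac{193}{295} + \frac{- \frac{157}{8} + \frac{g{\left(-6 \right)}}{-146}}{\left(-7\right) \left(11 + 9\right)} = - \frac{193}{295} + \frac{- \frac{157}{8} + \frac{- \frac{86}{7} - -12}{-146}}{\left(-7\right) \left(11 + 9\right)} = \left(-193\right) \frac{1}{295} + \frac{\left(-157\right) \frac{1}{8} + \left(- \frac{86}{7} + 12\right) \left(- \frac{1}{146}\right)}{\left(-7\right) 20} = - \frac{193}{295} + \frac{- \frac{157}{8} - - \frac{1}{511}}{-140} = - \frac{193}{295} + \left(- \frac{157}{8} + \frac{1}{511}\right) \left(- \frac{1}{140}\right) = - \frac{193}{295} - - \frac{80219}{572320} = - \frac{193}{295} + \frac{80219}{572320} = - \frac{17358631}{33766880}$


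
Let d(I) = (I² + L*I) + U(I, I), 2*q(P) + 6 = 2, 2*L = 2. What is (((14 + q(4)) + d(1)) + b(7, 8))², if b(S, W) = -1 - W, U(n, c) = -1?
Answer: 16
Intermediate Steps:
L = 1 (L = (½)*2 = 1)
q(P) = -2 (q(P) = -3 + (½)*2 = -3 + 1 = -2)
d(I) = -1 + I + I² (d(I) = (I² + 1*I) - 1 = (I² + I) - 1 = (I + I²) - 1 = -1 + I + I²)
(((14 + q(4)) + d(1)) + b(7, 8))² = (((14 - 2) + (-1 + 1 + 1²)) + (-1 - 1*8))² = ((12 + (-1 + 1 + 1)) + (-1 - 8))² = ((12 + 1) - 9)² = (13 - 9)² = 4² = 16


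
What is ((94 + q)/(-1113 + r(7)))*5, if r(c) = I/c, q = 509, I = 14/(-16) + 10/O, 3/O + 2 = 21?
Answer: -101304/37097 ≈ -2.7308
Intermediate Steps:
O = 3/19 (O = 3/(-2 + 21) = 3/19 ≈ 0.15789)
I = 1499/24 (I = 14/(-16) + 10/(3/19) = 14*(-1/16) + 10*(19/3) = -7/8 + 190/3 = 1499/24 ≈ 62.458)
r(c) = 1499/(24*c)
((94 + q)/(-1113 + r(7)))*5 = ((94 + 509)/(-1113 + (1499/24)/7))*5 = (603/(-1113 + (1499/24)*(⅐)))*5 = (603/(-1113 + 1499/168))*5 = (603/(-185485/168))*5 = (603*(-168/185485))*5 = -101304/185485*5 = -101304/37097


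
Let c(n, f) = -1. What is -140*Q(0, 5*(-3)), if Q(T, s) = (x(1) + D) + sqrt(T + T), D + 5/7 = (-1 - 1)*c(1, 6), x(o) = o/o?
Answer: -320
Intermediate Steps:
x(o) = 1
D = 9/7 (D = -5/7 + (-1 - 1)*(-1) = -5/7 - 2*(-1) = -5/7 + 2 = 9/7 ≈ 1.2857)
Q(T, s) = 16/7 + sqrt(2)*sqrt(T) (Q(T, s) = (1 + 9/7) + sqrt(T + T) = 16/7 + sqrt(2*T) = 16/7 + sqrt(2)*sqrt(T))
-140*Q(0, 5*(-3)) = -140*(16/7 + sqrt(2)*sqrt(0)) = -140*(16/7 + sqrt(2)*0) = -140*(16/7 + 0) = -140*16/7 = -320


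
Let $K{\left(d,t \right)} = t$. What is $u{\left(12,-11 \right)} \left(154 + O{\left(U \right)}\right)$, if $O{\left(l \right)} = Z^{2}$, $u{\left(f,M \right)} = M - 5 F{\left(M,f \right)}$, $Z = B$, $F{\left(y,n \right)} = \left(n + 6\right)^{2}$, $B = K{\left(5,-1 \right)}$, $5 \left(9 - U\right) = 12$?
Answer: $-252805$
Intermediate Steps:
$U = \frac{33}{5}$ ($U = 9 - \frac{12}{5} = \frac{33}{5} \approx 6.6$)
$B = -1$
$F{\left(y,n \right)} = \left(6 + n\right)^{2}$
$Z = -1$
$u{\left(f,M \right)} = M - 5 \left(6 + f\right)^{2}$
$O{\left(l \right)} = 1$ ($O{\left(l \right)} = \left(-1\right)^{2} = 1$)
$u{\left(12,-11 \right)} \left(154 + O{\left(U \right)}\right) = \left(-11 - 5 \left(6 + 12\right)^{2}\right) \left(154 + 1\right) = \left(-11 - 5 \cdot 18^{2}\right) 155 = \left(-11 - 1620\right) 155 = \left(-1631\right) 155 = -252805$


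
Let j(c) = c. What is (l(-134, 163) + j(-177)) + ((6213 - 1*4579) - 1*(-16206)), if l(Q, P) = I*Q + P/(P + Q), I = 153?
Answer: -82168/29 ≈ -2833.4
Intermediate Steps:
l(Q, P) = 153*Q + P/(P + Q)
(l(-134, 163) + j(-177)) + ((6213 - 1*4579) - 1*(-16206)) = ((163 + 153*(-134)² + 153*163*(-134))/(163 - 134) - 177) + ((6213 - 1*4579) - 1*(-16206)) = ((163 + 153*17956 - 3341826)/29 - 177) + ((6213 - 4579) + 16206) = ((163 + 2747268 - 3341826)/29 - 177) + (1634 + 16206) = ((1/29)*(-594395) - 177) + 17840 = (-594395/29 - 177) + 17840 = -599528/29 + 17840 = -82168/29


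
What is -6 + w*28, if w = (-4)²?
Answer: 442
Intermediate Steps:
w = 16
-6 + w*28 = -6 + 16*28 = -6 + 448 = 442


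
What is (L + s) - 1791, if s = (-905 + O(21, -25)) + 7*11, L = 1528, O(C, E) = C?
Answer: -1070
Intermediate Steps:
s = -807 (s = (-905 + 21) + 7*11 = -884 + 77 = -807)
(L + s) - 1791 = (1528 - 807) - 1791 = 721 - 1791 = -1070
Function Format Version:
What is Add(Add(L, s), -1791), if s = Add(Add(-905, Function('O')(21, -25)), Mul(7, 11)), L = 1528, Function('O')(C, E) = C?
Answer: -1070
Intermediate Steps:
s = -807 (s = Add(Add(-905, 21), Mul(7, 11)) = Add(-884, 77) = -807)
Add(Add(L, s), -1791) = Add(Add(1528, -807), -1791) = Add(721, -1791) = -1070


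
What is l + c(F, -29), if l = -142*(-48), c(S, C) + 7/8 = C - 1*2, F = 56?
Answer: 54273/8 ≈ 6784.1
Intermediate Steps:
c(S, C) = -23/8 + C (c(S, C) = -7/8 + (C - 1*2) = -7/8 + (C - 2) = -7/8 + (-2 + C) = -23/8 + C)
l = 6816
l + c(F, -29) = 6816 + (-23/8 - 29) = 6816 - 255/8 = 54273/8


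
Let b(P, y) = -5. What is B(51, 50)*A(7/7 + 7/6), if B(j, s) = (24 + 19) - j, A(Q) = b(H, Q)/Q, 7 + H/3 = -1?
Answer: 240/13 ≈ 18.462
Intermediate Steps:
H = -24 (H = -21 + 3*(-1) = -21 - 3 = -24)
A(Q) = -5/Q
B(j, s) = 43 - j
B(51, 50)*A(7/7 + 7/6) = (43 - 1*51)*(-5/(7/7 + 7/6)) = (43 - 51)*(-5/(7*(1/7) + 7*(1/6))) = -(-40)/(1 + 7/6) = -(-40)/13/6 = -(-40)*6/13 = -8*(-30/13) = 240/13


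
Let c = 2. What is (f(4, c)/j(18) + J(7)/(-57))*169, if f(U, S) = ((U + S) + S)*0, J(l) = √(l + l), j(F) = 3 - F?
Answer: -169*√14/57 ≈ -11.094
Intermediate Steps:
J(l) = √2*√l (J(l) = √(2*l) = √2*√l)
f(U, S) = 0 (f(U, S) = ((S + U) + S)*0 = (U + 2*S)*0 = 0)
(f(4, c)/j(18) + J(7)/(-57))*169 = (0/(3 - 1*18) + (√2*√7)/(-57))*169 = (0/(3 - 18) + √14*(-1/57))*169 = (0/(-15) - √14/57)*169 = (0*(-1/15) - √14/57)*169 = (0 - √14/57)*169 = -√14/57*169 = -169*√14/57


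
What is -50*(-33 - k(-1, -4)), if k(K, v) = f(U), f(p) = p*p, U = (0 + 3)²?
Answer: 5700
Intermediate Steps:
U = 9 (U = 3² = 9)
f(p) = p²
k(K, v) = 81 (k(K, v) = 9² = 81)
-50*(-33 - k(-1, -4)) = -50*(-33 - 1*81) = -50*(-33 - 81) = -50*(-114) = 5700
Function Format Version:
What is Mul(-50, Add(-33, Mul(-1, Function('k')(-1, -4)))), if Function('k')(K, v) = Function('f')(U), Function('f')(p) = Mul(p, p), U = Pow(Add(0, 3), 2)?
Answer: 5700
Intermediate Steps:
U = 9 (U = Pow(3, 2) = 9)
Function('f')(p) = Pow(p, 2)
Function('k')(K, v) = 81 (Function('k')(K, v) = Pow(9, 2) = 81)
Mul(-50, Add(-33, Mul(-1, Function('k')(-1, -4)))) = Mul(-50, Add(-33, Mul(-1, 81))) = Mul(-50, Add(-33, -81)) = Mul(-50, -114) = 5700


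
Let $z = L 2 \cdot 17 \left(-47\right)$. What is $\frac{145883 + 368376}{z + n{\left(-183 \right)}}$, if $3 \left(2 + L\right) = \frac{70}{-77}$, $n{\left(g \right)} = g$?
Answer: $\frac{16970547}{115409} \approx 147.05$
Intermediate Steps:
$L = - \frac{76}{33}$ ($L = -2 + \frac{70 \frac{1}{-77}}{3} = -2 + \frac{70 \left(- \frac{1}{77}\right)}{3} = -2 + \frac{1}{3} \left(- \frac{10}{11}\right) = -2 - \frac{10}{33} = - \frac{76}{33} \approx -2.303$)
$z = \frac{121448}{33}$ ($z = - \frac{76 \cdot 2 \cdot 17}{33} \left(-47\right) = \left(- \frac{76}{33}\right) 34 \left(-47\right) = \left(- \frac{2584}{33}\right) \left(-47\right) = \frac{121448}{33} \approx 3680.2$)
$\frac{145883 + 368376}{z + n{\left(-183 \right)}} = \frac{145883 + 368376}{\frac{121448}{33} - 183} = \frac{514259}{\frac{115409}{33}} = 514259 \cdot \frac{33}{115409} = \frac{16970547}{115409}$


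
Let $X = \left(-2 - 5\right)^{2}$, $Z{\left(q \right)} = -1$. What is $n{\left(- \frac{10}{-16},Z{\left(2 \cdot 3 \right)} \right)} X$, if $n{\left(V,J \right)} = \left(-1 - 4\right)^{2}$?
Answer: $1225$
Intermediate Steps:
$X = 49$ ($X = \left(-7\right)^{2} = 49$)
$n{\left(V,J \right)} = 25$ ($n{\left(V,J \right)} = \left(-5\right)^{2} = 25$)
$n{\left(- \frac{10}{-16},Z{\left(2 \cdot 3 \right)} \right)} X = 25 \cdot 49 = 1225$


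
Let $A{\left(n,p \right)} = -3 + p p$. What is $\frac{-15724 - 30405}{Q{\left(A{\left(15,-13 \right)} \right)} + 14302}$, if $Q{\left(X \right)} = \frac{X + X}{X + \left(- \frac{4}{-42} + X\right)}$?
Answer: $- \frac{160851823}{49874560} \approx -3.2251$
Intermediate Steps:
$A{\left(n,p \right)} = -3 + p^{2}$
$Q{\left(X \right)} = \frac{2 X}{\frac{2}{21} + 2 X}$ ($Q{\left(X \right)} = \frac{2 X}{X + \left(\left(-4\right) \left(- \frac{1}{42}\right) + X\right)} = \frac{2 X}{X + \left(\frac{2}{21} + X\right)} = \frac{2 X}{\frac{2}{21} + 2 X}$)
$\frac{-15724 - 30405}{Q{\left(A{\left(15,-13 \right)} \right)} + 14302} = \frac{-15724 - 30405}{\frac{21 \left(-3 + \left(-13\right)^{2}\right)}{1 + 21 \left(-3 + \left(-13\right)^{2}\right)} + 14302} = - \frac{46129}{\frac{21 \left(-3 + 169\right)}{1 + 21 \left(-3 + 169\right)} + 14302} = - \frac{46129}{21 \cdot 166 \frac{1}{1 + 21 \cdot 166} + 14302} = - \frac{46129}{21 \cdot 166 \frac{1}{1 + 3486} + 14302} = - \frac{46129}{21 \cdot 166 \cdot \frac{1}{3487} + 14302} = - \frac{46129}{\frac{3486}{3487} + 14302} = - \frac{46129}{\frac{49874560}{3487}} = \left(-46129\right) \frac{3487}{49874560} = - \frac{160851823}{49874560}$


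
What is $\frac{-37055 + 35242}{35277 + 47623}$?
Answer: $- \frac{1813}{82900} \approx -0.02187$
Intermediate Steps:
$\frac{-37055 + 35242}{35277 + 47623} = - \frac{1813}{82900}$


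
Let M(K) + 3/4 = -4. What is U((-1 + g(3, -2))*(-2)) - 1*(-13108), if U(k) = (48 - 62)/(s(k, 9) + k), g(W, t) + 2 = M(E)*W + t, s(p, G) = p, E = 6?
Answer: 144186/11 ≈ 13108.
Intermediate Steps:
M(K) = -19/4 (M(K) = -¾ - 4 = -19/4)
g(W, t) = -2 + t - 19*W/4 (g(W, t) = -2 + (-19*W/4 + t) = -2 + (t - 19*W/4) = -2 + t - 19*W/4)
U(k) = -7/k (U(k) = (48 - 62)/(k + k) = -14*1/(2*k) = -7/k)
U((-1 + g(3, -2))*(-2)) - 1*(-13108) = -7*(-1/(2*(-1 + (-2 - 2 - 19/4*3)))) - 1*(-13108) = -7*(-1/(2*(-1 + (-2 - 2 - 57/4)))) + 13108 = -7*(-1/(2*(-1 - 73/4))) + 13108 = -7/((-77/4*(-2))) + 13108 = -7/77/2 + 13108 = -7*2/77 + 13108 = -2/11 + 13108 = 144186/11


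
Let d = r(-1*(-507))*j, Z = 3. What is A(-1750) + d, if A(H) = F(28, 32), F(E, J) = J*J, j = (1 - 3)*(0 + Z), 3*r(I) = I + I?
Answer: -1004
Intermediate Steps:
r(I) = 2*I/3 (r(I) = (I + I)/3 = (2*I)/3 = 2*I/3)
j = -6 (j = (1 - 3)*(0 + 3) = -2*3 = -6)
F(E, J) = J²
A(H) = 1024 (A(H) = 32² = 1024)
d = -2028 (d = (2*(-1*(-507))/3)*(-6) = ((⅔)*507)*(-6) = 338*(-6) = -2028)
A(-1750) + d = 1024 - 2028 = -1004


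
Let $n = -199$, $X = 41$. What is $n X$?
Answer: $-8159$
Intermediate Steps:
$n X = \left(-199\right) 41 = -8159$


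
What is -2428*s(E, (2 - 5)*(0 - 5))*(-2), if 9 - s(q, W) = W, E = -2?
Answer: -29136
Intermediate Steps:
s(q, W) = 9 - W
-2428*s(E, (2 - 5)*(0 - 5))*(-2) = -2428*(9 - (2 - 5)*(0 - 5))*(-2) = -2428*(9 - (-3)*(-5))*(-2) = -2428*(9 - 1*15)*(-2) = -2428*(9 - 15)*(-2) = -(-14568)*(-2) = -2428*12 = -29136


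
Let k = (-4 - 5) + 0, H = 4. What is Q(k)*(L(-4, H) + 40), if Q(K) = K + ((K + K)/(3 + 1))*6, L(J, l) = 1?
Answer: -1476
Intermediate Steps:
k = -9 (k = -9 + 0 = -9)
Q(K) = 4*K (Q(K) = K + ((2*K)/4)*6 = K + ((2*K)*(1/4))*6 = K + (K/2)*6 = K + 3*K = 4*K)
Q(k)*(L(-4, H) + 40) = (4*(-9))*(1 + 40) = -36*41 = -1476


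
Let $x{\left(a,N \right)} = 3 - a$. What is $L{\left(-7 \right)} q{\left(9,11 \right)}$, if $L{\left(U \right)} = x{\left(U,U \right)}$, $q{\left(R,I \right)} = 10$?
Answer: $100$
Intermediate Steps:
$L{\left(U \right)} = 3 - U$
$L{\left(-7 \right)} q{\left(9,11 \right)} = \left(3 - -7\right) 10 = \left(3 + 7\right) 10 = 10 \cdot 10 = 100$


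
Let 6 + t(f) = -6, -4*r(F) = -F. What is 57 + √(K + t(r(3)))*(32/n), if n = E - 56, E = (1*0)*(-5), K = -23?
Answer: 57 - 4*I*√35/7 ≈ 57.0 - 3.3806*I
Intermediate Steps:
E = 0 (E = 0*(-5) = 0)
r(F) = F/4 (r(F) = -(-1)*F/4 = F/4)
t(f) = -12 (t(f) = -6 - 6 = -12)
n = -56 (n = 0 - 56 = -56)
57 + √(K + t(r(3)))*(32/n) = 57 + √(-23 - 12)*(32/(-56)) = 57 + √(-35)*(32*(-1/56)) = 57 + (I*√35)*(-4/7) = 57 - 4*I*√35/7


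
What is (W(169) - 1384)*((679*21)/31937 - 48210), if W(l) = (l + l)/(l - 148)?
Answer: 14742839215662/223559 ≈ 6.5946e+7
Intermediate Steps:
W(l) = 2*l/(-148 + l) (W(l) = (2*l)/(-148 + l) = 2*l/(-148 + l))
(W(169) - 1384)*((679*21)/31937 - 48210) = (2*169/(-148 + 169) - 1384)*((679*21)/31937 - 48210) = (2*169/21 - 1384)*(14259*(1/31937) - 48210) = (2*169*(1/21) - 1384)*(14259/31937 - 48210) = (338/21 - 1384)*(-1539668511/31937) = -28726/21*(-1539668511/31937) = 14742839215662/223559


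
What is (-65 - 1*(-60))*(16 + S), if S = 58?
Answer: -370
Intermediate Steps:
(-65 - 1*(-60))*(16 + S) = (-65 - 1*(-60))*(16 + 58) = (-65 + 60)*74 = -5*74 = -370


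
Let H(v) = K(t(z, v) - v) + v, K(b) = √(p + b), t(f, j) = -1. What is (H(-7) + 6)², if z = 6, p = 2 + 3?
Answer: (1 - √11)² ≈ 5.3668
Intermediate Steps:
p = 5
K(b) = √(5 + b)
H(v) = v + √(4 - v) (H(v) = √(5 + (-1 - v)) + v = √(4 - v) + v = v + √(4 - v))
(H(-7) + 6)² = ((-7 + √(4 - 1*(-7))) + 6)² = ((-7 + √(4 + 7)) + 6)² = ((-7 + √11) + 6)² = (-1 + √11)²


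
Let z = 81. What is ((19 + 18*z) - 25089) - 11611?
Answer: -35223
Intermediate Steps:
((19 + 18*z) - 25089) - 11611 = ((19 + 18*81) - 25089) - 11611 = ((19 + 1458) - 25089) - 11611 = (1477 - 25089) - 11611 = -23612 - 11611 = -35223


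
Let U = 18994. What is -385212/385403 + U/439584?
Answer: -81006343613/84708496176 ≈ -0.95630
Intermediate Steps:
-385212/385403 + U/439584 = -385212/385403 + 18994/439584 = -385212*1/385403 + 18994*(1/439584) = -385212/385403 + 9497/219792 = -81006343613/84708496176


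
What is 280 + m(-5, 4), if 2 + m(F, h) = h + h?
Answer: 286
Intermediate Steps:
m(F, h) = -2 + 2*h (m(F, h) = -2 + (h + h) = -2 + 2*h)
280 + m(-5, 4) = 280 + (-2 + 2*4) = 280 + (-2 + 8) = 280 + 6 = 286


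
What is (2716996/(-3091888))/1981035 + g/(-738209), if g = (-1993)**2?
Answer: -6082337910043880021/1130408062961238180 ≈ -5.3807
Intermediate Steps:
g = 3972049
(2716996/(-3091888))/1981035 + g/(-738209) = (2716996/(-3091888))/1981035 + 3972049/(-738209) = (2716996*(-1/3091888))*(1/1981035) + 3972049*(-1/738209) = -679249/772972*1/1981035 - 3972049/738209 = -679249/1531284586020 - 3972049/738209 = -6082337910043880021/1130408062961238180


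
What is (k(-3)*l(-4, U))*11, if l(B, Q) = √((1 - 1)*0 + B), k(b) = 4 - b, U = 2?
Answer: 154*I ≈ 154.0*I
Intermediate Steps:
l(B, Q) = √B (l(B, Q) = √(0*0 + B) = √(0 + B) = √B)
(k(-3)*l(-4, U))*11 = ((4 - 1*(-3))*√(-4))*11 = ((4 + 3)*(2*I))*11 = (7*(2*I))*11 = (14*I)*11 = 154*I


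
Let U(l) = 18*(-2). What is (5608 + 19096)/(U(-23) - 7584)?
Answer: -6176/1905 ≈ -3.2420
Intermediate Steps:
U(l) = -36
(5608 + 19096)/(U(-23) - 7584) = (5608 + 19096)/(-36 - 7584) = 24704/(-7620) = 24704*(-1/7620) = -6176/1905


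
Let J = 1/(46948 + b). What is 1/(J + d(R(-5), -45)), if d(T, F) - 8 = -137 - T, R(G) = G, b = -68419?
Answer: -21471/2662405 ≈ -0.0080645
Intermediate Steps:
J = -1/21471 (J = 1/(46948 - 68419) = 1/(-21471) = -1/21471 ≈ -4.6574e-5)
d(T, F) = -129 - T (d(T, F) = 8 + (-137 - T) = -129 - T)
1/(J + d(R(-5), -45)) = 1/(-1/21471 + (-129 - 1*(-5))) = 1/(-1/21471 + (-129 + 5)) = 1/(-1/21471 - 124) = 1/(-2662405/21471) = -21471/2662405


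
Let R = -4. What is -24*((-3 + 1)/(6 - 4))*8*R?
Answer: -768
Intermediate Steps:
-24*((-3 + 1)/(6 - 4))*8*R = -24*((-3 + 1)/(6 - 4))*8*(-4) = -24*-2/2*8*(-4) = -24*-2*½*8*(-4) = -24*(-1*8)*(-4) = -(-192)*(-4) = -24*32 = -768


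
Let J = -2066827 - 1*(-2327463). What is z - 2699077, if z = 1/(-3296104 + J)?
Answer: -8192961863037/3035468 ≈ -2.6991e+6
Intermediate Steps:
J = 260636 (J = -2066827 + 2327463 = 260636)
z = -1/3035468 (z = 1/(-3296104 + 260636) = 1/(-3035468) = -1/3035468 ≈ -3.2944e-7)
z - 2699077 = -1/3035468 - 2699077 = -8192961863037/3035468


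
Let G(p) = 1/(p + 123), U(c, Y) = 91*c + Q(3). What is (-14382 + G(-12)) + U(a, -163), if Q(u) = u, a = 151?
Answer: -70817/111 ≈ -637.99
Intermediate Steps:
U(c, Y) = 3 + 91*c (U(c, Y) = 91*c + 3 = 3 + 91*c)
G(p) = 1/(123 + p)
(-14382 + G(-12)) + U(a, -163) = (-14382 + 1/(123 - 12)) + (3 + 91*151) = (-14382 + 1/111) + (3 + 13741) = (-14382 + 1/111) + 13744 = -1596401/111 + 13744 = -70817/111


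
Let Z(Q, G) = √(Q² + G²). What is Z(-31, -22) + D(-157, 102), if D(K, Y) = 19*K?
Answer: -2983 + 17*√5 ≈ -2945.0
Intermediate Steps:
Z(Q, G) = √(G² + Q²)
Z(-31, -22) + D(-157, 102) = √((-22)² + (-31)²) + 19*(-157) = √(484 + 961) - 2983 = √1445 - 2983 = 17*√5 - 2983 = -2983 + 17*√5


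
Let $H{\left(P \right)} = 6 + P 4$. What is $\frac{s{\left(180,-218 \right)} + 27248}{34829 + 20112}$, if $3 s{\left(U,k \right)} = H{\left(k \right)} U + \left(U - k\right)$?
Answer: $- \frac{73738}{164823} \approx -0.44738$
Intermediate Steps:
$H{\left(P \right)} = 6 + 4 P$
$s{\left(U,k \right)} = - \frac{k}{3} + \frac{U}{3} + \frac{U \left(6 + 4 k\right)}{3}$ ($s{\left(U,k \right)} = \frac{\left(6 + 4 k\right) U + \left(U - k\right)}{3} = \frac{U \left(6 + 4 k\right) + \left(U - k\right)}{3} = \frac{U - k + U \left(6 + 4 k\right)}{3} = - \frac{k}{3} + \frac{U}{3} + \frac{U \left(6 + 4 k\right)}{3}$)
$\frac{s{\left(180,-218 \right)} + 27248}{34829 + 20112} = \frac{\left(\left(- \frac{1}{3}\right) \left(-218\right) + \frac{7}{3} \cdot 180 + \frac{4}{3} \cdot 180 \left(-218\right)\right) + 27248}{34829 + 20112} = \frac{\left(\frac{218}{3} + 420 - 52320\right) + 27248}{54941} = \left(- \frac{155482}{3} + 27248\right) \frac{1}{54941} = \left(- \frac{73738}{3}\right) \frac{1}{54941} = - \frac{73738}{164823}$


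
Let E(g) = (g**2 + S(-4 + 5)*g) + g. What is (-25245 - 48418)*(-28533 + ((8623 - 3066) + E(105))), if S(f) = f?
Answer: 864877283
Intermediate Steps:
E(g) = g**2 + 2*g (E(g) = (g**2 + (-4 + 5)*g) + g = (g**2 + 1*g) + g = (g**2 + g) + g = (g + g**2) + g = g**2 + 2*g)
(-25245 - 48418)*(-28533 + ((8623 - 3066) + E(105))) = (-25245 - 48418)*(-28533 + ((8623 - 3066) + 105*(2 + 105))) = -73663*(-28533 + (5557 + 105*107)) = -73663*(-28533 + (5557 + 11235)) = -73663*(-28533 + 16792) = -73663*(-11741) = 864877283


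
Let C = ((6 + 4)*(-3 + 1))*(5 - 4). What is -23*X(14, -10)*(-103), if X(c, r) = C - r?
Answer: -23690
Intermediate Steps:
C = -20 (C = (10*(-2))*1 = -20*1 = -20)
X(c, r) = -20 - r
-23*X(14, -10)*(-103) = -23*(-20 - 1*(-10))*(-103) = -23*(-20 + 10)*(-103) = -23*(-10)*(-103) = 230*(-103) = -23690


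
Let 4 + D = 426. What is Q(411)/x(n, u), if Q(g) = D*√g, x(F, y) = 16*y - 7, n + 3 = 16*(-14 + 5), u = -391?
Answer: -422*√411/6263 ≈ -1.3660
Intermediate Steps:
D = 422 (D = -4 + 426 = 422)
n = -147 (n = -3 + 16*(-14 + 5) = -3 + 16*(-9) = -3 - 144 = -147)
x(F, y) = -7 + 16*y
Q(g) = 422*√g
Q(411)/x(n, u) = (422*√411)/(-7 + 16*(-391)) = (422*√411)/(-7 - 6256) = (422*√411)/(-6263) = (422*√411)*(-1/6263) = -422*√411/6263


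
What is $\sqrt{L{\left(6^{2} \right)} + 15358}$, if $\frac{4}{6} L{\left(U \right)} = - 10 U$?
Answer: $\sqrt{14818} \approx 121.73$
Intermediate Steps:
$L{\left(U \right)} = - 15 U$ ($L{\left(U \right)} = \frac{3 \left(- 10 U\right)}{2} = - 15 U$)
$\sqrt{L{\left(6^{2} \right)} + 15358} = \sqrt{- 15 \cdot 6^{2} + 15358} = \sqrt{\left(-15\right) 36 + 15358} = \sqrt{-540 + 15358} = \sqrt{14818}$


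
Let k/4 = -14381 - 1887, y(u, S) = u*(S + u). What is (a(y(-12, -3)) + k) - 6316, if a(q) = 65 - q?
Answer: -71503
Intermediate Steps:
k = -65072 (k = 4*(-14381 - 1887) = 4*(-16268) = -65072)
(a(y(-12, -3)) + k) - 6316 = ((65 - (-12)*(-3 - 12)) - 65072) - 6316 = ((65 - (-12)*(-15)) - 65072) - 6316 = ((65 - 1*180) - 65072) - 6316 = ((65 - 180) - 65072) - 6316 = (-115 - 65072) - 6316 = -65187 - 6316 = -71503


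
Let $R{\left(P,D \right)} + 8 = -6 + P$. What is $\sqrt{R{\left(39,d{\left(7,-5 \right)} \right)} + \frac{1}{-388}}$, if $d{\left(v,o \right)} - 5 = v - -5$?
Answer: $\frac{\sqrt{940803}}{194} \approx 4.9997$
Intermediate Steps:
$d{\left(v,o \right)} = 10 + v$ ($d{\left(v,o \right)} = 5 + \left(v - -5\right) = 5 + \left(v + 5\right) = 5 + \left(5 + v\right) = 10 + v$)
$R{\left(P,D \right)} = -14 + P$ ($R{\left(P,D \right)} = -8 + \left(-6 + P\right) = -14 + P$)
$\sqrt{R{\left(39,d{\left(7,-5 \right)} \right)} + \frac{1}{-388}} = \sqrt{\left(-14 + 39\right) + \frac{1}{-388}} = \sqrt{25 - \frac{1}{388}} = \sqrt{\frac{9699}{388}} = \frac{\sqrt{940803}}{194}$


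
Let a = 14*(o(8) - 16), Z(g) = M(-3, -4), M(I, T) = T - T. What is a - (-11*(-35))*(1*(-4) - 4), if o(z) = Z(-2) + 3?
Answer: 2898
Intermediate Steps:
M(I, T) = 0
Z(g) = 0
o(z) = 3 (o(z) = 0 + 3 = 3)
a = -182 (a = 14*(3 - 16) = 14*(-13) = -182)
a - (-11*(-35))*(1*(-4) - 4) = -182 - (-11*(-35))*(1*(-4) - 4) = -182 - 385*(-4 - 4) = -182 - 385*(-8) = -182 - 1*(-3080) = -182 + 3080 = 2898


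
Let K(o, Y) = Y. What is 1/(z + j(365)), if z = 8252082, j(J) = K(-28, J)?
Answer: 1/8252447 ≈ 1.2118e-7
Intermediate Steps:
j(J) = J
1/(z + j(365)) = 1/(8252082 + 365) = 1/8252447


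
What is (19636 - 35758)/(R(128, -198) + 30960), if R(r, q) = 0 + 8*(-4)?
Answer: -8061/15464 ≈ -0.52128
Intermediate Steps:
R(r, q) = -32 (R(r, q) = 0 - 32 = -32)
(19636 - 35758)/(R(128, -198) + 30960) = (19636 - 35758)/(-32 + 30960) = -16122/30928 = -16122*1/30928 = -8061/15464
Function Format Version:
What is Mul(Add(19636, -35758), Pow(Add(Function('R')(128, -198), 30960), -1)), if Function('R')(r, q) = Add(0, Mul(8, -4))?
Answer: Rational(-8061, 15464) ≈ -0.52128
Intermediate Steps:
Function('R')(r, q) = -32 (Function('R')(r, q) = Add(0, -32) = -32)
Mul(Add(19636, -35758), Pow(Add(Function('R')(128, -198), 30960), -1)) = Mul(Add(19636, -35758), Pow(Add(-32, 30960), -1)) = Mul(-16122, Pow(30928, -1)) = Mul(-16122, Rational(1, 30928)) = Rational(-8061, 15464)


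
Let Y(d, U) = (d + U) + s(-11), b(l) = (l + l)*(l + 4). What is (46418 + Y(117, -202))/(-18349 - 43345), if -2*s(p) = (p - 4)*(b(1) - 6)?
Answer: -46363/61694 ≈ -0.75150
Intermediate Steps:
b(l) = 2*l*(4 + l) (b(l) = (2*l)*(4 + l) = 2*l*(4 + l))
s(p) = 8 - 2*p (s(p) = -(p - 4)*(2*1*(4 + 1) - 6)/2 = -(-4 + p)*(2*1*5 - 6)/2 = -(-4 + p)*(10 - 6)/2 = -(-4 + p)*4/2 = -(-16 + 4*p)/2 = 8 - 2*p)
Y(d, U) = 30 + U + d (Y(d, U) = (d + U) + (8 - 2*(-11)) = (U + d) + (8 + 22) = (U + d) + 30 = 30 + U + d)
(46418 + Y(117, -202))/(-18349 - 43345) = (46418 + (30 - 202 + 117))/(-18349 - 43345) = (46418 - 55)/(-61694) = 46363*(-1/61694) = -46363/61694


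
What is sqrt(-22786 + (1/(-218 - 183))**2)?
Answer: I*sqrt(3664011585)/401 ≈ 150.95*I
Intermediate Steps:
sqrt(-22786 + (1/(-218 - 183))**2) = sqrt(-22786 + (1/(-401))**2) = sqrt(-22786 + (-1/401)**2) = sqrt(-22786 + 1/160801) = sqrt(-3664011585/160801) = I*sqrt(3664011585)/401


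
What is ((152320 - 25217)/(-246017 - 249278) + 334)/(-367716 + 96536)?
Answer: -165301427/134314098100 ≈ -0.0012307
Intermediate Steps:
((152320 - 25217)/(-246017 - 249278) + 334)/(-367716 + 96536) = (127103/(-495295) + 334)/(-271180) = (127103*(-1/495295) + 334)*(-1/271180) = (-127103/495295 + 334)*(-1/271180) = (165301427/495295)*(-1/271180) = -165301427/134314098100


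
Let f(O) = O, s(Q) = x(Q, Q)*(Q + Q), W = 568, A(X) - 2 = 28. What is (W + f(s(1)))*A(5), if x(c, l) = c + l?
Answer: 17160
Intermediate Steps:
A(X) = 30 (A(X) = 2 + 28 = 30)
s(Q) = 4*Q**2 (s(Q) = (Q + Q)*(Q + Q) = (2*Q)*(2*Q) = 4*Q**2)
(W + f(s(1)))*A(5) = (568 + 4*1**2)*30 = (568 + 4*1)*30 = (568 + 4)*30 = 572*30 = 17160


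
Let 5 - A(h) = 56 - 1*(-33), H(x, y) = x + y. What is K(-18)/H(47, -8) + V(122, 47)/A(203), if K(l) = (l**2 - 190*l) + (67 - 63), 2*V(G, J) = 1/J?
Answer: 3288241/34216 ≈ 96.102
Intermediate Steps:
V(G, J) = 1/(2*J)
K(l) = 4 + l**2 - 190*l (K(l) = (l**2 - 190*l) + 4 = 4 + l**2 - 190*l)
A(h) = -84 (A(h) = 5 - (56 - 1*(-33)) = 5 - (56 + 33) = 5 - 1*89 = 5 - 89 = -84)
K(-18)/H(47, -8) + V(122, 47)/A(203) = (4 + (-18)**2 - 190*(-18))/(47 - 8) + ((1/2)/47)/(-84) = (4 + 324 + 3420)/39 + ((1/2)*(1/47))*(-1/84) = 3748*(1/39) + (1/94)*(-1/84) = 3748/39 - 1/7896 = 3288241/34216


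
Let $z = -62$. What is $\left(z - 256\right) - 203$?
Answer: $-521$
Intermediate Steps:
$\left(z - 256\right) - 203 = \left(-62 - 256\right) - 203 = -318 - 203 = -521$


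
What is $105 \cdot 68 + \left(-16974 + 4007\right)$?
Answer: $-5827$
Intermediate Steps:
$105 \cdot 68 + \left(-16974 + 4007\right) = 7140 - 12967 = -5827$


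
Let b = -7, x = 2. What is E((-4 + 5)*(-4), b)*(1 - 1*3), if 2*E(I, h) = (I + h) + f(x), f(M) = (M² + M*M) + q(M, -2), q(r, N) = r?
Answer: 1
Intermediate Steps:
f(M) = M + 2*M² (f(M) = (M² + M*M) + M = (M² + M²) + M = 2*M² + M = M + 2*M²)
E(I, h) = 5 + I/2 + h/2 (E(I, h) = ((I + h) + 2*(1 + 2*2))/2 = ((I + h) + 2*(1 + 4))/2 = ((I + h) + 2*5)/2 = ((I + h) + 10)/2 = (10 + I + h)/2 = 5 + I/2 + h/2)
E((-4 + 5)*(-4), b)*(1 - 1*3) = (5 + ((-4 + 5)*(-4))/2 + (½)*(-7))*(1 - 1*3) = (5 + (1*(-4))/2 - 7/2)*(1 - 3) = (5 + (½)*(-4) - 7/2)*(-2) = (5 - 2 - 7/2)*(-2) = -½*(-2) = 1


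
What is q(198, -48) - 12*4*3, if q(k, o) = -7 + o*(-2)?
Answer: -55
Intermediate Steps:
q(k, o) = -7 - 2*o
q(198, -48) - 12*4*3 = (-7 - 2*(-48)) - 12*4*3 = (-7 + 96) - 48*3 = 89 - 144 = -55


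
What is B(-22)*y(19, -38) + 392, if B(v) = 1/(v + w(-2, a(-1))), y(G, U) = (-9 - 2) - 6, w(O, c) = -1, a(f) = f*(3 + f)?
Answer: 9033/23 ≈ 392.74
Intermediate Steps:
y(G, U) = -17 (y(G, U) = -11 - 6 = -17)
B(v) = 1/(-1 + v) (B(v) = 1/(v - 1) = 1/(-1 + v))
B(-22)*y(19, -38) + 392 = -17/(-1 - 22) + 392 = -17/(-23) + 392 = -1/23*(-17) + 392 = 17/23 + 392 = 9033/23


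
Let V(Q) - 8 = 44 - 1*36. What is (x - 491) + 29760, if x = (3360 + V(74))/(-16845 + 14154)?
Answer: 78759503/2691 ≈ 29268.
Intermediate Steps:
V(Q) = 16 (V(Q) = 8 + (44 - 1*36) = 8 + (44 - 36) = 8 + 8 = 16)
x = -3376/2691 (x = (3360 + 16)/(-16845 + 14154) = 3376/(-2691) = 3376*(-1/2691) = -3376/2691 ≈ -1.2546)
(x - 491) + 29760 = (-3376/2691 - 491) + 29760 = -1324657/2691 + 29760 = 78759503/2691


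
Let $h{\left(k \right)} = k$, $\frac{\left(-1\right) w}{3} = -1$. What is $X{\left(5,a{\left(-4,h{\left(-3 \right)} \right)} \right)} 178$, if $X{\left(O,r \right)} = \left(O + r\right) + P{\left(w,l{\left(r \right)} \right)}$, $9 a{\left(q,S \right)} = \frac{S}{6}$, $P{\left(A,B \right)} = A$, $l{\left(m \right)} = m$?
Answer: $\frac{12727}{9} \approx 1414.1$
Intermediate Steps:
$w = 3$ ($w = \left(-3\right) \left(-1\right) = 3$)
$a{\left(q,S \right)} = \frac{S}{54}$ ($a{\left(q,S \right)} = \frac{S \frac{1}{6}}{9} = \frac{\frac{1}{6} S}{9} = \frac{S}{54}$)
$X{\left(O,r \right)} = 3 + O + r$ ($X{\left(O,r \right)} = \left(O + r\right) + 3 = 3 + O + r$)
$X{\left(5,a{\left(-4,h{\left(-3 \right)} \right)} \right)} 178 = \left(3 + 5 + \frac{1}{54} \left(-3\right)\right) 178 = \left(3 + 5 - \frac{1}{18}\right) 178 = \frac{143}{18} \cdot 178 = \frac{12727}{9}$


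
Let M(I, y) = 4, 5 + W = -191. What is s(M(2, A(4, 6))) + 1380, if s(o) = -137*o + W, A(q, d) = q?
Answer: 636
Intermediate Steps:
W = -196 (W = -5 - 191 = -196)
s(o) = -196 - 137*o (s(o) = -137*o - 196 = -196 - 137*o)
s(M(2, A(4, 6))) + 1380 = (-196 - 137*4) + 1380 = (-196 - 548) + 1380 = -744 + 1380 = 636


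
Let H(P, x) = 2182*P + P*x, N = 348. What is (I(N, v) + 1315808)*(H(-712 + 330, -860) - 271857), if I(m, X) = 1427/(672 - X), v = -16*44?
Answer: -1406548196695335/1376 ≈ -1.0222e+12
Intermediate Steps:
v = -704
(I(N, v) + 1315808)*(H(-712 + 330, -860) - 271857) = (-1427/(-672 - 704) + 1315808)*((-712 + 330)*(2182 - 860) - 271857) = (-1427/(-1376) + 1315808)*(-382*1322 - 271857) = (-1427*(-1/1376) + 1315808)*(-505004 - 271857) = (1427/1376 + 1315808)*(-776861) = (1810553235/1376)*(-776861) = -1406548196695335/1376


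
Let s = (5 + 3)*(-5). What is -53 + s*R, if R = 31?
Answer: -1293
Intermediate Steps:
s = -40 (s = 8*(-5) = -40)
-53 + s*R = -53 - 40*31 = -53 - 1240 = -1293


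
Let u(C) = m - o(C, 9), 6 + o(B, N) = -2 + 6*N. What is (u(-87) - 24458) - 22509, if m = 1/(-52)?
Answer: -2444677/52 ≈ -47013.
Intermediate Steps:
o(B, N) = -8 + 6*N (o(B, N) = -6 + (-2 + 6*N) = -8 + 6*N)
m = -1/52 ≈ -0.019231
u(C) = -2393/52 (u(C) = -1/52 - (-8 + 6*9) = -1/52 - (-8 + 54) = -1/52 - 1*46 = -1/52 - 46 = -2393/52)
(u(-87) - 24458) - 22509 = (-2393/52 - 24458) - 22509 = -1274209/52 - 22509 = -2444677/52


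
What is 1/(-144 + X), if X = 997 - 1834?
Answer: -1/981 ≈ -0.0010194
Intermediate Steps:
X = -837
1/(-144 + X) = 1/(-144 - 837) = 1/(-981) = -1/981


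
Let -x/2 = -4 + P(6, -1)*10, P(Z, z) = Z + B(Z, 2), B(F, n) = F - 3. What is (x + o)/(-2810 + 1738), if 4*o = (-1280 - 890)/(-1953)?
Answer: 3091/19296 ≈ 0.16019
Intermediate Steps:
B(F, n) = -3 + F
P(Z, z) = -3 + 2*Z (P(Z, z) = Z + (-3 + Z) = -3 + 2*Z)
o = 5/18 (o = ((-1280 - 890)/(-1953))/4 = (-2170*(-1/1953))/4 = (¼)*(10/9) = 5/18 ≈ 0.27778)
x = -172 (x = -2*(-4 + (-3 + 2*6)*10) = -2*(-4 + (-3 + 12)*10) = -2*(-4 + 9*10) = -2*(-4 + 90) = -2*86 = -172)
(x + o)/(-2810 + 1738) = (-172 + 5/18)/(-2810 + 1738) = -3091/18/(-1072) = -3091/18*(-1/1072) = 3091/19296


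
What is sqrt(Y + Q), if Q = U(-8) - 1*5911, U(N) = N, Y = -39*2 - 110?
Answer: I*sqrt(6107) ≈ 78.147*I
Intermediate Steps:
Y = -188 (Y = -78 - 110 = -188)
Q = -5919 (Q = -8 - 1*5911 = -8 - 5911 = -5919)
sqrt(Y + Q) = sqrt(-188 - 5919) = sqrt(-6107) = I*sqrt(6107)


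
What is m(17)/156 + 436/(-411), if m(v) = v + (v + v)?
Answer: -15685/21372 ≈ -0.73390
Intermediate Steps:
m(v) = 3*v (m(v) = v + 2*v = 3*v)
m(17)/156 + 436/(-411) = (3*17)/156 + 436/(-411) = 51*(1/156) + 436*(-1/411) = 17/52 - 436/411 = -15685/21372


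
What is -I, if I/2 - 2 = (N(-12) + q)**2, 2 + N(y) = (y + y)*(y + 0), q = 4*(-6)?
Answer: -137292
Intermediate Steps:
q = -24
N(y) = -2 + 2*y**2 (N(y) = -2 + (y + y)*(y + 0) = -2 + (2*y)*y = -2 + 2*y**2)
I = 137292 (I = 4 + 2*((-2 + 2*(-12)**2) - 24)**2 = 4 + 2*((-2 + 2*144) - 24)**2 = 4 + 2*((-2 + 288) - 24)**2 = 4 + 2*(286 - 24)**2 = 4 + 2*262**2 = 4 + 2*68644 = 4 + 137288 = 137292)
-I = -1*137292 = -137292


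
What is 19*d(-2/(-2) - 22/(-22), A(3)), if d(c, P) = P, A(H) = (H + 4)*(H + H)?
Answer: 798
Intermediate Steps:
A(H) = 2*H*(4 + H) (A(H) = (4 + H)*(2*H) = 2*H*(4 + H))
19*d(-2/(-2) - 22/(-22), A(3)) = 19*(2*3*(4 + 3)) = 19*(2*3*7) = 19*42 = 798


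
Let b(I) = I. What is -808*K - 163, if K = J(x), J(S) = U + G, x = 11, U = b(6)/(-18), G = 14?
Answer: -33617/3 ≈ -11206.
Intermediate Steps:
U = -1/3 (U = 6/(-18) = 6*(-1/18) = -1/3 ≈ -0.33333)
J(S) = 41/3 (J(S) = -1/3 + 14 = 41/3)
K = 41/3 ≈ 13.667
-808*K - 163 = -808*41/3 - 163 = -33128/3 - 163 = -33617/3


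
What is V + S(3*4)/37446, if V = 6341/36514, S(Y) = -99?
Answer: 19485850/113941937 ≈ 0.17102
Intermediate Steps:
V = 6341/36514 (V = 6341*(1/36514) = 6341/36514 ≈ 0.17366)
V + S(3*4)/37446 = 6341/36514 - 99/37446 = 6341/36514 - 99*1/37446 = 6341/36514 - 33/12482 = 19485850/113941937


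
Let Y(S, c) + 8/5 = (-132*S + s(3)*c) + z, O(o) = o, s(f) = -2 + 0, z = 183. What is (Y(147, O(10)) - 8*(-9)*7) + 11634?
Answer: -35523/5 ≈ -7104.6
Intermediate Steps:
s(f) = -2
Y(S, c) = 907/5 - 132*S - 2*c (Y(S, c) = -8/5 + ((-132*S - 2*c) + 183) = -8/5 + (183 - 132*S - 2*c) = 907/5 - 132*S - 2*c)
(Y(147, O(10)) - 8*(-9)*7) + 11634 = ((907/5 - 132*147 - 2*10) - 8*(-9)*7) + 11634 = ((907/5 - 19404 - 20) + 72*7) + 11634 = (-96213/5 + 504) + 11634 = -93693/5 + 11634 = -35523/5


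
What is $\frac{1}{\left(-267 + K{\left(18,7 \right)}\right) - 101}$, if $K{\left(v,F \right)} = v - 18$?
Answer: $- \frac{1}{368} \approx -0.0027174$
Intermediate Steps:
$K{\left(v,F \right)} = -18 + v$
$\frac{1}{\left(-267 + K{\left(18,7 \right)}\right) - 101} = \frac{1}{\left(-267 + \left(-18 + 18\right)\right) - 101} = \frac{1}{\left(-267 + 0\right) - 101} = \frac{1}{-267 - 101} = \frac{1}{-368} = - \frac{1}{368}$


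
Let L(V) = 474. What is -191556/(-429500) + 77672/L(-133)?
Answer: 4181365193/25447875 ≈ 164.31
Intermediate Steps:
-191556/(-429500) + 77672/L(-133) = -191556/(-429500) + 77672/474 = -191556*(-1/429500) + 77672*(1/474) = 47889/107375 + 38836/237 = 4181365193/25447875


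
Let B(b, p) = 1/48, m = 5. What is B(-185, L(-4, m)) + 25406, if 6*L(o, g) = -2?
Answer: 1219489/48 ≈ 25406.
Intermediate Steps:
L(o, g) = -⅓ (L(o, g) = (⅙)*(-2) = -⅓)
B(b, p) = 1/48
B(-185, L(-4, m)) + 25406 = 1/48 + 25406 = 1219489/48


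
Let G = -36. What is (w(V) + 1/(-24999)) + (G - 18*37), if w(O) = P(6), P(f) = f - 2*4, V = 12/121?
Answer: -17599297/24999 ≈ -704.00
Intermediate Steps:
V = 12/121 (V = 12*(1/121) = 12/121 ≈ 0.099174)
P(f) = -8 + f (P(f) = f - 8 = -8 + f)
w(O) = -2 (w(O) = -8 + 6 = -2)
(w(V) + 1/(-24999)) + (G - 18*37) = (-2 + 1/(-24999)) + (-36 - 18*37) = (-2 - 1/24999) + (-36 - 666) = -49999/24999 - 702 = -17599297/24999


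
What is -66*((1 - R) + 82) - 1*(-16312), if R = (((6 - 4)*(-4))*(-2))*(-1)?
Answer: 9778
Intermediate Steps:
R = -16 (R = ((2*(-4))*(-2))*(-1) = -8*(-2)*(-1) = 16*(-1) = -16)
-66*((1 - R) + 82) - 1*(-16312) = -66*((1 - 1*(-16)) + 82) - 1*(-16312) = -66*((1 + 16) + 82) + 16312 = -66*(17 + 82) + 16312 = -66*99 + 16312 = -6534 + 16312 = 9778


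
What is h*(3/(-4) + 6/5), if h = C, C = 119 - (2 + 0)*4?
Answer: 999/20 ≈ 49.950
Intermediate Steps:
C = 111 (C = 119 - 2*4 = 119 - 1*8 = 119 - 8 = 111)
h = 111
h*(3/(-4) + 6/5) = 111*(3/(-4) + 6/5) = 111*(3*(-1/4) + 6*(1/5)) = 111*(-3/4 + 6/5) = 111*(9/20) = 999/20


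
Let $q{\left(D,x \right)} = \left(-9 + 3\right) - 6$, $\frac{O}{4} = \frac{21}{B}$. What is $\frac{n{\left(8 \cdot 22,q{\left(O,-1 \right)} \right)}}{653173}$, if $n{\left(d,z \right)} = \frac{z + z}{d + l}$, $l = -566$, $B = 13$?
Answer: $\frac{4}{42456245} \approx 9.4215 \cdot 10^{-8}$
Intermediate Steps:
$O = \frac{84}{13}$ ($O = 4 \cdot \frac{21}{13} = \frac{84}{13} \approx 6.4615$)
$q{\left(D,x \right)} = -12$ ($q{\left(D,x \right)} = -6 - 6 = -12$)
$n{\left(d,z \right)} = \frac{2 z}{-566 + d}$ ($n{\left(d,z \right)} = \frac{z + z}{d - 566} = \frac{2 z}{-566 + d}$)
$\frac{n{\left(8 \cdot 22,q{\left(O,-1 \right)} \right)}}{653173} = \frac{2 \left(-12\right) \frac{1}{-566 + 8 \cdot 22}}{653173} = 2 \left(-12\right) \frac{1}{-566 + 176} \cdot \frac{1}{653173} = 2 \left(-12\right) \frac{1}{-390} \cdot \frac{1}{653173} = 2 \left(-12\right) \left(- \frac{1}{390}\right) \frac{1}{653173} = \frac{4}{65} \cdot \frac{1}{653173} = \frac{4}{42456245}$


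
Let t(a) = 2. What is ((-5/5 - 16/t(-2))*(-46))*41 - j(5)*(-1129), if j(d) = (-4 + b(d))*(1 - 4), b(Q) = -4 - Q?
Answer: 61005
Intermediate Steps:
j(d) = 24 + 3*d (j(d) = (-4 + (-4 - d))*(1 - 4) = (-8 - d)*(-3) = 24 + 3*d)
((-5/5 - 16/t(-2))*(-46))*41 - j(5)*(-1129) = ((-5/5 - 16/2)*(-46))*41 - (24 + 3*5)*(-1129) = ((-5*⅕ - 16*½)*(-46))*41 - (24 + 15)*(-1129) = ((-1 - 8)*(-46))*41 - 39*(-1129) = -9*(-46)*41 - 1*(-44031) = 414*41 + 44031 = 16974 + 44031 = 61005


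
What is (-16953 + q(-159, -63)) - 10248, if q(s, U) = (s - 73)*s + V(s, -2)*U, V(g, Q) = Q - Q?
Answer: 9687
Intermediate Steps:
V(g, Q) = 0
q(s, U) = s*(-73 + s) (q(s, U) = (s - 73)*s + 0*U = (-73 + s)*s + 0 = s*(-73 + s) + 0 = s*(-73 + s))
(-16953 + q(-159, -63)) - 10248 = (-16953 - 159*(-73 - 159)) - 10248 = (-16953 - 159*(-232)) - 10248 = (-16953 + 36888) - 10248 = 19935 - 10248 = 9687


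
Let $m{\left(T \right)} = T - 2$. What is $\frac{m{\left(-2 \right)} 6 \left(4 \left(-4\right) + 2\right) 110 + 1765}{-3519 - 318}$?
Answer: $- \frac{38725}{3837} \approx -10.093$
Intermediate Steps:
$m{\left(T \right)} = -2 + T$
$\frac{m{\left(-2 \right)} 6 \left(4 \left(-4\right) + 2\right) 110 + 1765}{-3519 - 318} = \frac{\left(-2 - 2\right) 6 \left(4 \left(-4\right) + 2\right) 110 + 1765}{-3519 - 318} = \frac{\left(-4\right) 6 \left(-16 + 2\right) 110 + 1765}{-3837} = \left(\left(-24\right) \left(-14\right) 110 + 1765\right) \left(- \frac{1}{3837}\right) = \left(336 \cdot 110 + 1765\right) \left(- \frac{1}{3837}\right) = \left(36960 + 1765\right) \left(- \frac{1}{3837}\right) = 38725 \left(- \frac{1}{3837}\right) = - \frac{38725}{3837}$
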